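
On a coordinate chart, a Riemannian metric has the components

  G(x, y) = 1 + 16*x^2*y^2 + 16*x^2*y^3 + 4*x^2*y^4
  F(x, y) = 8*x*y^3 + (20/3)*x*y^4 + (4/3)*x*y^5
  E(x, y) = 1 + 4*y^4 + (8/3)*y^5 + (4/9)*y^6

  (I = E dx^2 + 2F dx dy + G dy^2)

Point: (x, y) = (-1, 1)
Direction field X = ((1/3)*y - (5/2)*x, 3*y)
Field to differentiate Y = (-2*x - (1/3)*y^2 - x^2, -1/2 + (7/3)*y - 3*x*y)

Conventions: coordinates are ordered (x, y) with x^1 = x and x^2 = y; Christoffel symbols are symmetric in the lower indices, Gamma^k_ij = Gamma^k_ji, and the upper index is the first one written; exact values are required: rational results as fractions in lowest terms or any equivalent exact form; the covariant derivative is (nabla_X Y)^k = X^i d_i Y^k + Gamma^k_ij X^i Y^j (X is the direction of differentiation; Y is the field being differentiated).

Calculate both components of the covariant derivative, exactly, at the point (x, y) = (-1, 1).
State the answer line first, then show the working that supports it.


Answer: (nabla_X Y)^x = -1318/397, (nabla_X Y)^y = 8313/794

E = 73/9, F = -16, G = 37 at the point
E_x = 0, E_y = 32, F_x = 16, F_y = -172/3, G_x = -72, G_y = 96
EG - F^2 = 397/9;  g^inv = (9/397) * [[37, 16], [16, 73/9]]
first-kind symbols [ij,l] = (1/2)(d_i g_jl + d_j g_il - d_l g_ij): [xx,x] = E_x/2 = 0, [xx,y] = F_x - E_y/2 = 0, [xy,x] = E_y/2 = 16, [xy,y] = G_x/2 = -36, [yy,x] = F_y - G_x/2 = -64/3, [yy,y] = G_y/2 = 48
Gamma^x_ij = (G*[ij,x] - F*[ij,y])/(EG - F^2), Gamma^y_ij = (E*[ij,y] - F*[ij,x])/(EG - F^2)
Gamma_xxx = 0, Gamma_xxy = 144/397, Gamma_xyy = -192/397, Gamma_yxx = 0, Gamma_yxy = -324/397, Gamma_yyy = 432/397
X = (17/6, 3), Y = (2/3, 29/6) at the point


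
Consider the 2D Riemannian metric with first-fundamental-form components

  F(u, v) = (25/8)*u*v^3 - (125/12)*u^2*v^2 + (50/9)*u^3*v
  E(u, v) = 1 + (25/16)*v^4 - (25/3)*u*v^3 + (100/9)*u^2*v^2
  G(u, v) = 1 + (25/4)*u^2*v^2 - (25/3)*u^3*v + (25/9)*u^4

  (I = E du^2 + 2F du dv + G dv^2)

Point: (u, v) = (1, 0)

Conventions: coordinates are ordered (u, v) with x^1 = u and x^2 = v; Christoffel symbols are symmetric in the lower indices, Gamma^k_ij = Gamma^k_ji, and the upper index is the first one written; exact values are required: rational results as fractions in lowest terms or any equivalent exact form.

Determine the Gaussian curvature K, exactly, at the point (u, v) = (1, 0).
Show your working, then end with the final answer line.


E = 1, F = 0, G = 34/9, EG - F^2 = 34/9 at the point
E_u = 0, E_v = 0, F_u = 0, F_v = 50/9, G_u = 100/9, G_v = -25/3
E_vv = 200/9, F_uv = 50/3, G_uu = 100/3
K follows from Brioschi's formula, (det M1 - det M2)/(EG - F^2)^2.
M1 = [[-E_vv/2 + F_uv - G_uu/2, E_u/2, F_u - E_v/2], [F_v - G_u/2, E, F], [G_v/2, F, G]] = [[-100/9, 0, 0], [0, 1, 0], [-25/6, 0, 34/9]]; det M1 = -3400/81
M2 = [[0, E_v/2, G_u/2], [E_v/2, E, F], [G_u/2, F, G]] = [[0, 0, 50/9], [0, 1, 0], [50/9, 0, 34/9]]; det M2 = -2500/81
det M1 - det M2 = -100/9; K = -100/9 / (34/9)^2 = -225/289

Answer: K = -225/289


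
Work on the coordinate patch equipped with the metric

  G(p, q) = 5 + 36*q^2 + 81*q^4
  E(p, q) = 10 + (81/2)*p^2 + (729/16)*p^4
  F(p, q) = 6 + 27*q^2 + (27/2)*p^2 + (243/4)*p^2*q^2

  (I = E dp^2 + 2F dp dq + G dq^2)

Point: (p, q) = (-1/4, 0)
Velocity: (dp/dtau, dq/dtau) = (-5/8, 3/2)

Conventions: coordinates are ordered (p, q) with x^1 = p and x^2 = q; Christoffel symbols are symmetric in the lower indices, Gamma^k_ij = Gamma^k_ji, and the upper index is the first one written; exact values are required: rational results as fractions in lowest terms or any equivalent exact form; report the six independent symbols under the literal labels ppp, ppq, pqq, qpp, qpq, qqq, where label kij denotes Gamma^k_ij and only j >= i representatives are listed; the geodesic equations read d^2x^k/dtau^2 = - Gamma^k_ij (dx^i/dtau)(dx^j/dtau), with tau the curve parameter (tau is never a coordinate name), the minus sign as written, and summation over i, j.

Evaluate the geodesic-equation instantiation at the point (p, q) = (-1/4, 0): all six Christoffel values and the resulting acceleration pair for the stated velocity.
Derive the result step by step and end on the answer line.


E = 52057/4096, F = 219/32, G = 5 at the point
E_p = -5913/256, E_q = 0, F_p = -27/4, F_q = 0, G_p = 0, G_q = 0
EG - F^2 = 68441/4096;  g^inv = (4096/68441) * [[5, -219/32], [-219/32, 52057/4096]]
first-kind symbols [ij,l] = (1/2)(d_i g_jl + d_j g_il - d_l g_ij): [pp,p] = E_p/2 = -5913/512, [pp,q] = F_p - E_q/2 = -27/4, [pq,p] = E_q/2 = 0, [pq,q] = G_p/2 = 0, [qq,p] = F_q - G_p/2 = 0, [qq,q] = G_q/2 = 0
Gamma^p_ij = (G*[ij,p] - F*[ij,q])/(EG - F^2), Gamma^q_ij = (E*[ij,q] - F*[ij,p])/(EG - F^2)
Gamma_ppp = -47304/68441, Gamma_ppq = 0, Gamma_pqq = 0, Gamma_qpp = -27648/68441, Gamma_qpq = 0, Gamma_qqq = 0
d^2p/dtau^2 = -(Gamma_ppp*(-5/8)^2 + 2*Gamma_ppq*(-5/8)*(3/2) + Gamma_pqq*(3/2)^2) = 147825/547528
d^2q/dtau^2 = -(Gamma_qpp*(-5/8)^2 + 2*Gamma_qpq*(-5/8)*(3/2) + Gamma_qqq*(3/2)^2) = 10800/68441

Answer: Gamma_ppp = -47304/68441, Gamma_ppq = 0, Gamma_pqq = 0, Gamma_qpp = -27648/68441, Gamma_qpq = 0, Gamma_qqq = 0; accelerations (d^2p/dtau^2, d^2q/dtau^2) = (147825/547528, 10800/68441)


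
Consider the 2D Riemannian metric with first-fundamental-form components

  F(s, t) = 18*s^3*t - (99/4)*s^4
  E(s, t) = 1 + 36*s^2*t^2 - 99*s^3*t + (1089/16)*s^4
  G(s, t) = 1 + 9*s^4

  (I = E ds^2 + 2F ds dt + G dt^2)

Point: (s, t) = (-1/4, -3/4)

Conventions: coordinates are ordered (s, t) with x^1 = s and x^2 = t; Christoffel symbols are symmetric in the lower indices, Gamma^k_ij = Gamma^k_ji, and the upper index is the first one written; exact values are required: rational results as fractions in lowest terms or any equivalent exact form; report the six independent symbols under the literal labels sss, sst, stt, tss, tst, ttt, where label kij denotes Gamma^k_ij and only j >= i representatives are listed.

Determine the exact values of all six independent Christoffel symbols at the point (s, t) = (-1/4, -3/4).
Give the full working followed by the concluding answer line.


E = 5617/4096, F = 117/1024, G = 265/256 at the point
E_s = -117/256, E_t = -117/64, F_s = -63/64, F_t = -9/32, G_s = -9/16, G_t = 0
EG - F^2 = 5761/4096;  g^inv = (4096/5761) * [[265/256, -117/1024], [-117/1024, 5617/4096]]
first-kind symbols [ij,l] = (1/2)(d_i g_jl + d_j g_il - d_l g_ij): [ss,s] = E_s/2 = -117/512, [ss,t] = F_s - E_t/2 = -9/128, [st,s] = E_t/2 = -117/128, [st,t] = G_s/2 = -9/32, [tt,s] = F_t - G_s/2 = 0, [tt,t] = G_t/2 = 0
Gamma^s_ij = (G*[ij,s] - F*[ij,t])/(EG - F^2), Gamma^t_ij = (E*[ij,t] - F*[ij,s])/(EG - F^2)

Answer: Gamma_sss = -936/5761, Gamma_sst = -3744/5761, Gamma_stt = 0, Gamma_tss = -288/5761, Gamma_tst = -1152/5761, Gamma_ttt = 0


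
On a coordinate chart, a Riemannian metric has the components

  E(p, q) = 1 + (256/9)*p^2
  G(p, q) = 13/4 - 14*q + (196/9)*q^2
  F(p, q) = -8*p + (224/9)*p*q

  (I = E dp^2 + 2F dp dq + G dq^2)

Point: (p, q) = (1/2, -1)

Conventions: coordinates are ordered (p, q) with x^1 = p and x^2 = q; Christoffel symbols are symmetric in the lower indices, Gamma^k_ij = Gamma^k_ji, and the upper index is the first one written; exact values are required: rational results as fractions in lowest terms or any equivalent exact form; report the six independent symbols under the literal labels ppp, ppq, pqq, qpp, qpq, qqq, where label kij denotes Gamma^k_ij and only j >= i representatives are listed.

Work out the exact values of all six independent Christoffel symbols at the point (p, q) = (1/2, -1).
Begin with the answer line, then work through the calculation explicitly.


Answer: Gamma_ppp = 512/1661, Gamma_ppq = 0, Gamma_pqq = 448/1661, Gamma_qpp = -1184/1661, Gamma_qpq = 0, Gamma_qqq = -1036/1661

E = 73/9, F = -148/9, G = 1405/36 at the point
E_p = 256/9, E_q = 0, F_p = -296/9, F_q = 112/9, G_p = 0, G_q = -518/9
EG - F^2 = 1661/36;  g^inv = (36/1661) * [[1405/36, 148/9], [148/9, 73/9]]
first-kind symbols [ij,l] = (1/2)(d_i g_jl + d_j g_il - d_l g_ij): [pp,p] = E_p/2 = 128/9, [pp,q] = F_p - E_q/2 = -296/9, [pq,p] = E_q/2 = 0, [pq,q] = G_p/2 = 0, [qq,p] = F_q - G_p/2 = 112/9, [qq,q] = G_q/2 = -259/9
Gamma^p_ij = (G*[ij,p] - F*[ij,q])/(EG - F^2), Gamma^q_ij = (E*[ij,q] - F*[ij,p])/(EG - F^2)


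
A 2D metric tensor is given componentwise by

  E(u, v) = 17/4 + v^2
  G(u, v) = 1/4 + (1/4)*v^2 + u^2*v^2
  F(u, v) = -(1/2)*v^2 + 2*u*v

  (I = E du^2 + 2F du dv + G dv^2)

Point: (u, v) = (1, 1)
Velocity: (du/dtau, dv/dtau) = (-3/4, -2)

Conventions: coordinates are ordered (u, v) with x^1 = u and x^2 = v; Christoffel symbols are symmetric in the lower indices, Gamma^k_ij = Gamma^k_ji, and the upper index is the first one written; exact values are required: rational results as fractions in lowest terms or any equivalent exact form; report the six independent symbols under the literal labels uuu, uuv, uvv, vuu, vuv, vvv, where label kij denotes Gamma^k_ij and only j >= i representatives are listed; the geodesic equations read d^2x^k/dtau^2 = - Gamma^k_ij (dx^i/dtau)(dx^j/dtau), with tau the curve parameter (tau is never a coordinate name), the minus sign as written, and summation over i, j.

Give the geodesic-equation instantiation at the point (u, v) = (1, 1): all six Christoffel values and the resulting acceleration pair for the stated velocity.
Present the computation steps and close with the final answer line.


E = 21/4, F = 3/2, G = 3/2 at the point
E_u = 0, E_v = 2, F_u = 2, F_v = 1, G_u = 2, G_v = 5/2
EG - F^2 = 45/8;  g^inv = (8/45) * [[3/2, -3/2], [-3/2, 21/4]]
first-kind symbols [ij,l] = (1/2)(d_i g_jl + d_j g_il - d_l g_ij): [uu,u] = E_u/2 = 0, [uu,v] = F_u - E_v/2 = 1, [uv,u] = E_v/2 = 1, [uv,v] = G_u/2 = 1, [vv,u] = F_v - G_u/2 = 0, [vv,v] = G_v/2 = 5/4
Gamma^u_ij = (G*[ij,u] - F*[ij,v])/(EG - F^2), Gamma^v_ij = (E*[ij,v] - F*[ij,u])/(EG - F^2)
Gamma_uuu = -4/15, Gamma_uuv = 0, Gamma_uvv = -1/3, Gamma_vuu = 14/15, Gamma_vuv = 2/3, Gamma_vvv = 7/6
d^2u/dtau^2 = -(Gamma_uuu*(-3/4)^2 + 2*Gamma_uuv*(-3/4)*(-2) + Gamma_uvv*(-2)^2) = 89/60
d^2v/dtau^2 = -(Gamma_vuu*(-3/4)^2 + 2*Gamma_vuv*(-3/4)*(-2) + Gamma_vvv*(-2)^2) = -863/120

Answer: Gamma_uuu = -4/15, Gamma_uuv = 0, Gamma_uvv = -1/3, Gamma_vuu = 14/15, Gamma_vuv = 2/3, Gamma_vvv = 7/6; accelerations (d^2u/dtau^2, d^2v/dtau^2) = (89/60, -863/120)


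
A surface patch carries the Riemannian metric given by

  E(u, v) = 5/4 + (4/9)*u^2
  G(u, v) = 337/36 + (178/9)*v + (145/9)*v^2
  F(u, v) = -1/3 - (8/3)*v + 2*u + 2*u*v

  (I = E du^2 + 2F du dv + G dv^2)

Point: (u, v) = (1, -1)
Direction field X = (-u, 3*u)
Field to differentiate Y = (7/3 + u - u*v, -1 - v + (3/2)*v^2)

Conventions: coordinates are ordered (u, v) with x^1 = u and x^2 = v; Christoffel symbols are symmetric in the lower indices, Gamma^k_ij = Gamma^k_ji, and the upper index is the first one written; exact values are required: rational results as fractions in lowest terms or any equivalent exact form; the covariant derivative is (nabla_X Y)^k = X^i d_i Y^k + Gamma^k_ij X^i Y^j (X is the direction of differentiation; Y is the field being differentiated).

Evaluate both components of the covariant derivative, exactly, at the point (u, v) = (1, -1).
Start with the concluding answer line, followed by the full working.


Answer: (nabla_X Y)^u = 63221/16347, (nabla_X Y)^v = -111980/5449

E = 61/36, F = 7/3, G = 205/36 at the point
E_u = 8/9, E_v = 0, F_u = 0, F_v = -2/3, G_u = 0, G_v = -112/9
EG - F^2 = 5449/1296;  g^inv = (1296/5449) * [[205/36, -7/3], [-7/3, 61/36]]
first-kind symbols [ij,l] = (1/2)(d_i g_jl + d_j g_il - d_l g_ij): [uu,u] = E_u/2 = 4/9, [uu,v] = F_u - E_v/2 = 0, [uv,u] = E_v/2 = 0, [uv,v] = G_u/2 = 0, [vv,u] = F_v - G_u/2 = -2/3, [vv,v] = G_v/2 = -56/9
Gamma^u_ij = (G*[ij,u] - F*[ij,v])/(EG - F^2), Gamma^v_ij = (E*[ij,v] - F*[ij,u])/(EG - F^2)
Gamma_uuu = 3280/5449, Gamma_uuv = 0, Gamma_uvv = 13896/5449, Gamma_vuu = -1344/5449, Gamma_vuv = 0, Gamma_vvv = -11648/5449
X = (-1, 3), Y = (13/3, 3/2) at the point


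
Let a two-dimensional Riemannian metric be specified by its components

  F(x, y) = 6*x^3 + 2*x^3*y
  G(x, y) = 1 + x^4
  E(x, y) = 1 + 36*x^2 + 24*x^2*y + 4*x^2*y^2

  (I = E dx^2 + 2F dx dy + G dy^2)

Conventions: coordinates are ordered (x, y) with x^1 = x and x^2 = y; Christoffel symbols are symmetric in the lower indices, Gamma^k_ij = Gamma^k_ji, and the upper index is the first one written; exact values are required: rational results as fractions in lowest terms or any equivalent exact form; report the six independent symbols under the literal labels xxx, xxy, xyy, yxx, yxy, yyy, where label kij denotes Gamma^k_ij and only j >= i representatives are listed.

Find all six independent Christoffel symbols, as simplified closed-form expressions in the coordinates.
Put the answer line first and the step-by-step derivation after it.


Answer: Gamma_xxx = (4*x*y^2 + 24*x*y + 36*x)/(x^4 + 4*x^2*y^2 + 24*x^2*y + 36*x^2 + 1), Gamma_xxy = (4*x^2*y + 12*x^2)/(x^4 + 4*x^2*y^2 + 24*x^2*y + 36*x^2 + 1), Gamma_xyy = 0, Gamma_yxx = (2*x^2*y + 6*x^2)/(x^4 + 4*x^2*y^2 + 24*x^2*y + 36*x^2 + 1), Gamma_yxy = 2*x^3/(x^4 + 4*x^2*y^2 + 24*x^2*y + 36*x^2 + 1), Gamma_yyy = 0

E = 1 + 36*x^2 + 24*x^2*y + 4*x^2*y^2; F = 6*x^3 + 2*x^3*y; G = 1 + x^4
Gamma^k_ij = (1/2) g^{kl} (d_i g_jl + d_j g_il - d_l g_ij), with g^inv = (1/(EG-F^2)) [[G, -F], [-F, E]]
first partials: E_x = 72*x + 48*x*y + 8*x*y^2, E_y = 24*x^2 + 8*x^2*y, F_x = 18*x^2 + 6*x^2*y, F_y = 2*x^3, G_x = 4*x^3, G_y = 0
D = EG - F^2 = 1 + 36*x^2 + 24*x^2*y + 4*x^2*y^2 + x^4
expanded: Gamma^x_xx = (G E_x - 2F F_x + F E_y)/(2D), Gamma^x_xy = (G E_y - F G_x)/(2D), Gamma^x_yy = (2G F_y - G G_x - F G_y)/(2D), Gamma^y_xx = (2E F_x - E E_y - F E_x)/(2D), Gamma^y_xy = (E G_x - F E_y)/(2D), Gamma^y_yy = (E G_y - 2F F_y + F G_x)/(2D); substitute and cancel common factors


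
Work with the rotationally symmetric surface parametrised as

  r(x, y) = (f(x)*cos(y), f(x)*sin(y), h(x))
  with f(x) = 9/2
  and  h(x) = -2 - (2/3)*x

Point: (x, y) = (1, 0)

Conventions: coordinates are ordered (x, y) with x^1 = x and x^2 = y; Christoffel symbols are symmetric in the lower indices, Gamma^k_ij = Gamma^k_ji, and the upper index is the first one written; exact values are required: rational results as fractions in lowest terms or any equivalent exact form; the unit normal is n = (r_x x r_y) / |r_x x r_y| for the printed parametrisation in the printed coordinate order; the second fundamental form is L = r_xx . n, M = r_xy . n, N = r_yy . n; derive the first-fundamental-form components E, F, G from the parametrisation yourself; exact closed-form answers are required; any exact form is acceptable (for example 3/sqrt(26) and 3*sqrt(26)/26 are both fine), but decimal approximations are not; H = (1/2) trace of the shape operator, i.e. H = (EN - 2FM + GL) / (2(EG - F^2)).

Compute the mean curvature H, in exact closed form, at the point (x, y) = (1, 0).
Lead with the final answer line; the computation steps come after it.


Answer: H = -1/9

f = 9/2, f' = 0, f'' = 0, h' = -2/3, h'' = 0
E = 4/9, F = 0, G = 81/4; answer radicand W^2 = 4/9
unnormalised second-form numerators: l = 0, m = 0, n = -3; L = l/sqrt(4/9), and similarly M = m/sqrt(W^2), N = n/sqrt(W^2)
H = (E*n - 2*F*m + G*l) / (2*(EG - F^2)*sqrt(W^2)); E*n - 2*F*m + G*l = -4/3, EG - F^2 = 9, so H = (-2/27)/sqrt(4/9)


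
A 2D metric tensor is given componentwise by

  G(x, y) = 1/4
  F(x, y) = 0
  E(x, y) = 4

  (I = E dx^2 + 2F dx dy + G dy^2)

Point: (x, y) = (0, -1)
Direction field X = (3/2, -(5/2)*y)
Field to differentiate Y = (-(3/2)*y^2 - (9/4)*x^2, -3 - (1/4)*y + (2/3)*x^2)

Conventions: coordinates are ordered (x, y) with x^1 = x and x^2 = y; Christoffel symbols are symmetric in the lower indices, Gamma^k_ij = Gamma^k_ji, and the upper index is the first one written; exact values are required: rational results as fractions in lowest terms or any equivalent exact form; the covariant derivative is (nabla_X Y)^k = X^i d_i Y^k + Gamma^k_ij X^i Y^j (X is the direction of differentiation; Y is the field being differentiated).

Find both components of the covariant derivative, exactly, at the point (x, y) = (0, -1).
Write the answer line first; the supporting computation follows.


Answer: (nabla_X Y)^x = 15/2, (nabla_X Y)^y = -5/8

E = 4, F = 0, G = 1/4 at the point
E_x = 0, E_y = 0, F_x = 0, F_y = 0, G_x = 0, G_y = 0
EG - F^2 = 1;  g^inv = (1) * [[1/4, 0], [0, 4]]
first-kind symbols [ij,l] = (1/2)(d_i g_jl + d_j g_il - d_l g_ij): [xx,x] = E_x/2 = 0, [xx,y] = F_x - E_y/2 = 0, [xy,x] = E_y/2 = 0, [xy,y] = G_x/2 = 0, [yy,x] = F_y - G_x/2 = 0, [yy,y] = G_y/2 = 0
Gamma^x_ij = (G*[ij,x] - F*[ij,y])/(EG - F^2), Gamma^y_ij = (E*[ij,y] - F*[ij,x])/(EG - F^2)
Gamma_xxx = 0, Gamma_xxy = 0, Gamma_xyy = 0, Gamma_yxx = 0, Gamma_yxy = 0, Gamma_yyy = 0
X = (3/2, 5/2), Y = (-3/2, -11/4) at the point


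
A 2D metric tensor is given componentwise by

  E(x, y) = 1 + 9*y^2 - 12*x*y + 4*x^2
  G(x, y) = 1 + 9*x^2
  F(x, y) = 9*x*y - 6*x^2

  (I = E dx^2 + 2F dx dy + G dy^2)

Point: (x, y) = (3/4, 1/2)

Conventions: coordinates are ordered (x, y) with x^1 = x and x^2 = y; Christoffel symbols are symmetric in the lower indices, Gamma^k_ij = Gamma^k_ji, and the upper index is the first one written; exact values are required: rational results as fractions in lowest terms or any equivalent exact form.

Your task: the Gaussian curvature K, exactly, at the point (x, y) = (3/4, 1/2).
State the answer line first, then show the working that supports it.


Answer: K = -2304/9409

E = 1, F = 0, G = 97/16, EG - F^2 = 97/16 at the point
E_x = 0, E_y = 0, F_x = -9/2, F_y = 27/4, G_x = 27/2, G_y = 0
E_yy = 18, F_xy = 9, G_xx = 18
Evaluate Brioschi's two determinant matrices M1, M2 and divide by (EG - F^2)^2.
M1 = [[-E_yy/2 + F_xy - G_xx/2, E_x/2, F_x - E_y/2], [F_y - G_x/2, E, F], [G_y/2, F, G]] = [[-9, 0, -9/2], [0, 1, 0], [0, 0, 97/16]]; det M1 = -873/16
M2 = [[0, E_y/2, G_x/2], [E_y/2, E, F], [G_x/2, F, G]] = [[0, 0, 27/4], [0, 1, 0], [27/4, 0, 97/16]]; det M2 = -729/16
det M1 - det M2 = -9; K = -9 / (97/16)^2 = -2304/9409


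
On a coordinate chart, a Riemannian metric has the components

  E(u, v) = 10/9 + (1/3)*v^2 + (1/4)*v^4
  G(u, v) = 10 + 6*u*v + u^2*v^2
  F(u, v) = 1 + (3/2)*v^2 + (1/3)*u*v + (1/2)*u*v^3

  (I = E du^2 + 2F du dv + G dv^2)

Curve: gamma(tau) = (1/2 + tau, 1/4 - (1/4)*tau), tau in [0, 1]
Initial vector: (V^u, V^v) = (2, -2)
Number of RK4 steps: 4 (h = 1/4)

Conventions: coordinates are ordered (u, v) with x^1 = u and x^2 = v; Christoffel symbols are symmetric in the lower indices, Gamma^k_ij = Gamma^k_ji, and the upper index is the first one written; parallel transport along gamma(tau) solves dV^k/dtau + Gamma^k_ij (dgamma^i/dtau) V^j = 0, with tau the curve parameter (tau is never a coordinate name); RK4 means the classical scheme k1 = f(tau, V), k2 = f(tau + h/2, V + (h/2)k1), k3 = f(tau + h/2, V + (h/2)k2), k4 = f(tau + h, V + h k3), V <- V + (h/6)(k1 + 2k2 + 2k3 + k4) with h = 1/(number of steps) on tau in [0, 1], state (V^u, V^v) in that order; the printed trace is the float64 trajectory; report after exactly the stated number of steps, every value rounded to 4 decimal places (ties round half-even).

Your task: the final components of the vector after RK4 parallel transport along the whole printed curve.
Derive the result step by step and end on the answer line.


gamma'(tau) = (1, -1/4); f(tau, V)^k = -Gamma^k_ij(gamma(tau)) gamma'^i(tau) V^j; h = 1/4; intermediate values shown to 6 dp
curve data and Christoffel symbols at the stage parameters:
  tau = 0.000000: gamma = (0.500000, 0.250000), gamma' = (1.000000, -0.250000); Gamma_uuu = 0.000000, Gamma_uuv = 0.008363, Gamma_uvv = 0.016726, Gamma_vuu = 0.000000, Gamma_vuv = 0.071684, Gamma_vvv = 0.143368
  tau = 0.125000: gamma = (0.625000, 0.218750), gamma' = (1.000000, -0.250000); Gamma_uuu = 0.000000, Gamma_uuv = 0.007126, Gamma_uvv = 0.020361, Gamma_vuu = 0.000000, Gamma_vuv = 0.062568, Gamma_vvv = 0.178765
  tau = 0.250000: gamma = (0.750000, 0.187500), gamma' = (1.000000, -0.250000); Gamma_uuu = 0.000000, Gamma_uuv = 0.005989, Gamma_uvv = 0.023955, Gamma_vuu = 0.000000, Gamma_vuv = 0.053598, Gamma_vvv = 0.214393
  tau = 0.375000: gamma = (0.875000, 0.156250), gamma' = (1.000000, -0.250000); Gamma_uuu = 0.000000, Gamma_uuv = 0.004927, Gamma_uvv = 0.027591, Gamma_vuu = 0.000000, Gamma_vuv = 0.044725, Gamma_vvv = 0.250459
  tau = 0.500000: gamma = (1.000000, 0.125000), gamma' = (1.000000, -0.250000); Gamma_uuu = 0.000000, Gamma_uuv = 0.003919, Gamma_uvv = 0.031350, Gamma_vuu = 0.000000, Gamma_vuv = 0.035896, Gamma_vvv = 0.287171
  tau = 0.625000: gamma = (1.125000, 0.093750), gamma' = (1.000000, -0.250000); Gamma_uuu = 0.000000, Gamma_uuv = 0.002943, Gamma_uvv = 0.035317, Gamma_vuu = 0.000000, Gamma_vuv = 0.027062, Gamma_vvv = 0.324749
  tau = 0.750000: gamma = (1.250000, 0.062500), gamma' = (1.000000, -0.250000); Gamma_uuu = 0.000000, Gamma_uuv = 0.001979, Gamma_uvv = 0.039586, Gamma_vuu = 0.000000, Gamma_vuv = 0.018171, Gamma_vvv = 0.363423
  tau = 0.875000: gamma = (1.375000, 0.031250), gamma' = (1.000000, -0.250000); Gamma_uuu = 0.000000, Gamma_uuv = 0.001006, Gamma_uvv = 0.044258, Gamma_vuu = 0.000000, Gamma_vuv = 0.009169, Gamma_vvv = 0.403437
  tau = 1.000000: gamma = (1.500000, 0.000000), gamma' = (1.000000, -0.250000); Gamma_uuu = 0.000000, Gamma_uuv = 0.000000, Gamma_uvv = 0.049451, Gamma_vuu = 0.000000, Gamma_vuv = 0.000000, Gamma_vvv = 0.445055
step 0: V^u = 2.0000, V^v = -2.0000
step 1: k1 = (0.012545, 0.107526), k2 = (0.007611, 0.066821), k3 = (0.007620, 0.066902), k4 = (0.002997, 0.026825); V <- V + (h/6)(k1 + 2k2 + 2k3 + k4): V^u = 2.0019, V^v = -1.9833
step 2: k1 = (0.002997, 0.026825), k2 = (-0.001436, -0.013032), k3 = (-0.001446, -0.013128), k4 = (-0.005824, -0.053348); V <- V + (h/6)(k1 + 2k2 + 2k3 + k4): V^u = 2.0016, V^v = -1.9865
step 3: k1 = (-0.005824, -0.053348), k2 = (-0.010260, -0.094346), k3 = (-0.010291, -0.094627), k4 = (-0.014926, -0.137030); V <- V + (h/6)(k1 + 2k2 + 2k3 + k4): V^u = 1.9990, V^v = -2.0102
step 4: k1 = (-0.014926, -0.137031), k2 = (-0.019890, -0.181310), k3 = (-0.019946, -0.181819), k4 = (-0.025414, -0.228722); V <- V + (h/6)(k1 + 2k2 + 2k3 + k4): V^u = 1.9940, V^v = -2.0557

Answer: V^u = 1.9940, V^v = -2.0557


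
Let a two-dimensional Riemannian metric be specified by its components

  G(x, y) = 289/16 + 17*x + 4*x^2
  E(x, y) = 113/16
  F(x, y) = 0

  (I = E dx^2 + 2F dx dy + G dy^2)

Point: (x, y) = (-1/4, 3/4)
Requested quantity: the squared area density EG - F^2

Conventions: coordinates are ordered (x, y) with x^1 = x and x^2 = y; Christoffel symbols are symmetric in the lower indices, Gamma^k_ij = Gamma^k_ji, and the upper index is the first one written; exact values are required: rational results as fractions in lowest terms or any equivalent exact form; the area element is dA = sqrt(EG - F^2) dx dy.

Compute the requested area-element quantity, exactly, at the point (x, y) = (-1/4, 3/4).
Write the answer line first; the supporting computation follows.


Answer: EG - F^2 = 25425/256

E = 113/16, F = 0, G = 225/16; EG - F^2 = 25425/256


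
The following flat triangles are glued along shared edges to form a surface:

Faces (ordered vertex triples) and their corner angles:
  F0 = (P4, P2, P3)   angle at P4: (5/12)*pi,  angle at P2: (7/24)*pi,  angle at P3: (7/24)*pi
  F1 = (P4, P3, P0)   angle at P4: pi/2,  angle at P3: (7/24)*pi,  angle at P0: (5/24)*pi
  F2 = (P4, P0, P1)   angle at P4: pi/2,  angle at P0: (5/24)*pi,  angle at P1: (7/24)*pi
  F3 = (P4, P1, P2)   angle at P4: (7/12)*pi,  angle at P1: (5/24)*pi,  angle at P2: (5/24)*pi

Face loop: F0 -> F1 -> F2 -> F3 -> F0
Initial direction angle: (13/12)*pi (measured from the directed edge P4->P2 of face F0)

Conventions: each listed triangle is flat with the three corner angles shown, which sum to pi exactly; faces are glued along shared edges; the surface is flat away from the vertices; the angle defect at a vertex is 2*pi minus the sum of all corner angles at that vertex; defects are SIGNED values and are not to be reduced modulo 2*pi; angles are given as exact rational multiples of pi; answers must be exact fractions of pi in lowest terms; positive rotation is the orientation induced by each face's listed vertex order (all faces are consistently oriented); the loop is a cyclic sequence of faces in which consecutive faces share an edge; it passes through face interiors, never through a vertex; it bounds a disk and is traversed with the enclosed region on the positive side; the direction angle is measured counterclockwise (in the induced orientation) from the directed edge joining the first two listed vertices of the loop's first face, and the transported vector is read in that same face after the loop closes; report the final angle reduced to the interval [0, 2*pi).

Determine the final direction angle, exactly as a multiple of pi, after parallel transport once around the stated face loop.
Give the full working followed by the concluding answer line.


enclosed vertex P4: corner angles sum to 2*pi, defect = 2*pi - 2*pi = 0
final direction = starting direction + enclosed defect total, reduced mod 2*pi (induced orientation)
final angle = (13/12)*pi + 0 = (13/12)*pi (mod 2*pi)

Answer: final direction angle = (13/12)*pi


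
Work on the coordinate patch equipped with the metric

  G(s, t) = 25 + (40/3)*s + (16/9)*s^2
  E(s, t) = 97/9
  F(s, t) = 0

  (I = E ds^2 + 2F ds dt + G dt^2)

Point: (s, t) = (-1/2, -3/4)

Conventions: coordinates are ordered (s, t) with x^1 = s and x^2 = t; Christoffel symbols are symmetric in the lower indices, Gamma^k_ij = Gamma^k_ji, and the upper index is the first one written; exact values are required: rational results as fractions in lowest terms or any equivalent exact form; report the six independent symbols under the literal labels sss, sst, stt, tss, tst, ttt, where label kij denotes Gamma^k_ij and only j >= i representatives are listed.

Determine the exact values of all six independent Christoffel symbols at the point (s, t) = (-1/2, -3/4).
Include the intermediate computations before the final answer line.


E = 97/9, F = 0, G = 169/9 at the point
E_s = 0, E_t = 0, F_s = 0, F_t = 0, G_s = 104/9, G_t = 0
EG - F^2 = 16393/81;  g^inv = (81/16393) * [[169/9, 0], [0, 97/9]]
first-kind symbols [ij,l] = (1/2)(d_i g_jl + d_j g_il - d_l g_ij): [ss,s] = E_s/2 = 0, [ss,t] = F_s - E_t/2 = 0, [st,s] = E_t/2 = 0, [st,t] = G_s/2 = 52/9, [tt,s] = F_t - G_s/2 = -52/9, [tt,t] = G_t/2 = 0
Gamma^s_ij = (G*[ij,s] - F*[ij,t])/(EG - F^2), Gamma^t_ij = (E*[ij,t] - F*[ij,s])/(EG - F^2)

Answer: Gamma_sss = 0, Gamma_sst = 0, Gamma_stt = -52/97, Gamma_tss = 0, Gamma_tst = 4/13, Gamma_ttt = 0


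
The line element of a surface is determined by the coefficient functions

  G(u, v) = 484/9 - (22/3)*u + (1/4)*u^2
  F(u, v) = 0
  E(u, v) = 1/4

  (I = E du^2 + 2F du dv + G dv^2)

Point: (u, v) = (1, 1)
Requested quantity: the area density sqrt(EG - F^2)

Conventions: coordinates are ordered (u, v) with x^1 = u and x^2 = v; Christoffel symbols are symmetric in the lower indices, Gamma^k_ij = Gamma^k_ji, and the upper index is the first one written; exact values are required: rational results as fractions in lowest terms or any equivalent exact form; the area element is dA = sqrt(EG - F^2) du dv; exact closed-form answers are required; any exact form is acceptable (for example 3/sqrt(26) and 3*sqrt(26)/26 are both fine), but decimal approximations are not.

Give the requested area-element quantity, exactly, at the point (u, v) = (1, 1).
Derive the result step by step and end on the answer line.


E = 1/4, F = 0, G = 1681/36; EG - F^2 = 1681/144

Answer: sqrt(EG - F^2) = 41/12


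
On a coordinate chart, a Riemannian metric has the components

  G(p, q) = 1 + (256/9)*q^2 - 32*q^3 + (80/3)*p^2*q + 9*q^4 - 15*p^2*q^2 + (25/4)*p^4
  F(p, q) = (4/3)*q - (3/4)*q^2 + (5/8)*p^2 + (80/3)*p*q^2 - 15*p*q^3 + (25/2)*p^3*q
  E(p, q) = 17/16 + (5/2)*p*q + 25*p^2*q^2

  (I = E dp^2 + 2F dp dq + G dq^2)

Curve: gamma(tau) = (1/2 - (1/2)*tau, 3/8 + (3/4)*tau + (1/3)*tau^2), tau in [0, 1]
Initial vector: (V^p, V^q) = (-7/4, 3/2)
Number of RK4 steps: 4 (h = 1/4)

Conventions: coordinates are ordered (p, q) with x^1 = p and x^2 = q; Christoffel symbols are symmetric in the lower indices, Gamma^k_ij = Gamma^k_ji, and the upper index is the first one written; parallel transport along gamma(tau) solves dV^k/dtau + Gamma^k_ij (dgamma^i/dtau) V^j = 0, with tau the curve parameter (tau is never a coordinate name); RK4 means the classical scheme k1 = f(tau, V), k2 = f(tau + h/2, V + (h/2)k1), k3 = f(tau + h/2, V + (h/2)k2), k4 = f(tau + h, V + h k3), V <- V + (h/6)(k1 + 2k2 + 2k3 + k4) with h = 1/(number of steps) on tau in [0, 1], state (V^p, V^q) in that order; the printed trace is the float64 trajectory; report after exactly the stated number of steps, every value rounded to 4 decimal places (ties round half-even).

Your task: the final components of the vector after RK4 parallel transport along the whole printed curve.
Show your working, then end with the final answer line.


gamma'(tau) = (-1/2, 3/4 + (2/3)*tau); f(tau, V)^k = -Gamma^k_ij(gamma(tau)) gamma'^i(tau) V^j; h = 1/4; intermediate values shown to 6 dp
curve data and Christoffel symbols at the stage parameters:
  tau = 0.000000: gamma = (0.500000, 0.375000), gamma' = (-0.500000, 0.750000); Gamma_ppp = 0.306524, Gamma_ppq = 0.408698, Gamma_pqq = 0.504061, Gamma_qpp = 0.568682, Gamma_qpq = 0.758243, Gamma_qqq = 0.935166
  tau = 0.125000: gamma = (0.437500, 0.473958), gamma' = (-0.500000, 0.833333); Gamma_ppp = 0.376664, Gamma_ppq = 0.347690, Gamma_pqq = 0.395705, Gamma_qpp = 0.682730, Gamma_qpq = 0.630212, Gamma_qqq = 0.717242
  tau = 0.250000: gamma = (0.375000, 0.583333), gamma' = (-0.500000, 0.916667); Gamma_ppp = 0.446984, Gamma_ppq = 0.287347, Gamma_pqq = 0.280962, Gamma_qpp = 0.812253, Gamma_qpq = 0.522163, Gamma_qqq = 0.510559
  tau = 0.375000: gamma = (0.312500, 0.703125), gamma' = (-0.500000, 1.000000); Gamma_ppp = 0.519658, Gamma_ppq = 0.230959, Gamma_pqq = 0.164751, Gamma_qpp = 0.967538, Gamma_qpq = 0.430017, Gamma_qqq = 0.306745
  tau = 0.500000: gamma = (0.250000, 0.833333), gamma' = (-0.500000, 1.083333); Gamma_ppp = 0.597628, Gamma_ppq = 0.179288, Gamma_pqq = 0.047810, Gamma_qpp = 1.164732, Gamma_qpq = 0.349420, Gamma_qqq = 0.093179
  tau = 0.625000: gamma = (0.187500, 0.973958), gamma' = (-0.500000, 1.166667); Gamma_ppp = 0.683268, Gamma_ppq = 0.131538, Gamma_pqq = -0.071615, Gamma_qpp = 1.431380, Gamma_qpq = 0.275560, Gamma_qqq = -0.150027
  tau = 0.750000: gamma = (0.125000, 1.125000), gamma' = (-0.500000, 1.250000); Gamma_ppp = 0.772988, Gamma_ppq = 0.085888, Gamma_pqq = -0.194678, Gamma_qpp = 1.818422, Gamma_qpq = 0.202047, Gamma_qqq = -0.457973
  tau = 0.875000: gamma = (0.062500, 1.286458), gamma' = (-0.500000, 1.333333); Gamma_ppp = 0.829212, Gamma_ppq = 0.040286, Gamma_pqq = -0.307513, Gamma_qpp = 2.423917, Gamma_qpq = 0.117761, Gamma_qqq = -0.898910
  tau = 1.000000: gamma = (0.000000, 1.458333), gamma' = (-0.500000, 1.416667); Gamma_ppp = 0.604475, Gamma_ppq = 0.000000, Gamma_pqq = -0.283240, Gamma_qpp = 3.379185, Gamma_qpq = 0.000000, Gamma_qqq = -1.583390
step 0: V^p = -1.7500, V^q = 1.5000
step 1: k1 = (0.007663, 0.014217), k2 = (-0.056770, -0.102900), k3 = (-0.053671, -0.097283), k4 = (-0.097666, -0.177476); V <- V + (h/6)(k1 + 2k2 + 2k3 + k4): V^p = -1.7630, V^q = 1.4765
step 2: k1 = (-0.097779, -0.177683), k2 = (-0.122905, -0.228833), k3 = (-0.122680, -0.228415), k4 = (-0.133862, -0.260886); V <- V + (h/6)(k1 + 2k2 + 2k3 + k4): V^p = -1.7931, V^q = 1.4201
step 3: k1 = (-0.133776, -0.260720), k2 = (-0.133365, -0.279386), k3 = (-0.133703, -0.280096), k4 = (-0.123312, -0.290086); V <- V + (h/6)(k1 + 2k2 + 2k3 + k4): V^p = -1.8260, V^q = 1.3506
step 4: k1 = (-0.123055, -0.289481), k2 = (-0.099159, -0.289858), k3 = (-0.098102, -0.286767), k4 = (-0.046154, -0.258015); V <- V + (h/6)(k1 + 2k2 + 2k3 + k4): V^p = -1.8495, V^q = 1.2797

Answer: V^p = -1.8495, V^q = 1.2797


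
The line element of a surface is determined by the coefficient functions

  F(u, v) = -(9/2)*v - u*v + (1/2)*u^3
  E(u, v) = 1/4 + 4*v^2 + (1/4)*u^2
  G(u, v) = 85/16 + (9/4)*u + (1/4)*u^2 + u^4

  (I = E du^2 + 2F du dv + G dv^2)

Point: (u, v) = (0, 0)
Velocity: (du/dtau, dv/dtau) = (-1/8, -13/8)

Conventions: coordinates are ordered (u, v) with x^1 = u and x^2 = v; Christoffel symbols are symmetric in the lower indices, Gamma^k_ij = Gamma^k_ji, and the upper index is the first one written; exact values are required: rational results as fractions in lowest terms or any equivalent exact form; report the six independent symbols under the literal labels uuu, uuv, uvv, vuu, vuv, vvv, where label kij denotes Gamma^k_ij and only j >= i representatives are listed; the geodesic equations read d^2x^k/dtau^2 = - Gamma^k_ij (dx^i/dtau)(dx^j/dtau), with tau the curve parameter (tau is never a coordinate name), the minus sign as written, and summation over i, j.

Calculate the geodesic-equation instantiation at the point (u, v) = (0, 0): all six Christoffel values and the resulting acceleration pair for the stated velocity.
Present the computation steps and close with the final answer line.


E = 1/4, F = 0, G = 85/16 at the point
E_u = 0, E_v = 0, F_u = 0, F_v = -9/2, G_u = 9/4, G_v = 0
EG - F^2 = 85/64;  g^inv = (64/85) * [[85/16, 0], [0, 1/4]]
first-kind symbols [ij,l] = (1/2)(d_i g_jl + d_j g_il - d_l g_ij): [uu,u] = E_u/2 = 0, [uu,v] = F_u - E_v/2 = 0, [uv,u] = E_v/2 = 0, [uv,v] = G_u/2 = 9/8, [vv,u] = F_v - G_u/2 = -45/8, [vv,v] = G_v/2 = 0
Gamma^u_ij = (G*[ij,u] - F*[ij,v])/(EG - F^2), Gamma^v_ij = (E*[ij,v] - F*[ij,u])/(EG - F^2)
Gamma_uuu = 0, Gamma_uuv = 0, Gamma_uvv = -45/2, Gamma_vuu = 0, Gamma_vuv = 18/85, Gamma_vvv = 0
d^2u/dtau^2 = -(Gamma_uuu*(-1/8)^2 + 2*Gamma_uuv*(-1/8)*(-13/8) + Gamma_uvv*(-13/8)^2) = 7605/128
d^2v/dtau^2 = -(Gamma_vuu*(-1/8)^2 + 2*Gamma_vuv*(-1/8)*(-13/8) + Gamma_vvv*(-13/8)^2) = -117/1360

Answer: Gamma_uuu = 0, Gamma_uuv = 0, Gamma_uvv = -45/2, Gamma_vuu = 0, Gamma_vuv = 18/85, Gamma_vvv = 0; accelerations (d^2u/dtau^2, d^2v/dtau^2) = (7605/128, -117/1360)


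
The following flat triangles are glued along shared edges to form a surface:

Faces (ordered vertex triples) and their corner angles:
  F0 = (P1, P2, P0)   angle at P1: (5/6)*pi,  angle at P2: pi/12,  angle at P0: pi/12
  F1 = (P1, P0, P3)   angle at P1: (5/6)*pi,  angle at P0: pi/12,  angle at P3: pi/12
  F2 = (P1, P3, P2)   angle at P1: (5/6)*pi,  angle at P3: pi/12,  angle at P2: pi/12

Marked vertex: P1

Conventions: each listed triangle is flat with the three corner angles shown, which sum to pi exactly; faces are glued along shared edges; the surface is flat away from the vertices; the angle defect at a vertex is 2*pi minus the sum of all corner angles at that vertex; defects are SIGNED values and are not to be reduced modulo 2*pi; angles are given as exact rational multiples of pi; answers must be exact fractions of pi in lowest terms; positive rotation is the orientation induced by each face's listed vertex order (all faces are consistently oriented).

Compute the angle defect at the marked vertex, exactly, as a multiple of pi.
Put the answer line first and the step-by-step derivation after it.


Answer: defect(P1) = -pi/2

Sum of corner angles at P1: (5/2)*pi
defect = 2*pi - (5/2)*pi


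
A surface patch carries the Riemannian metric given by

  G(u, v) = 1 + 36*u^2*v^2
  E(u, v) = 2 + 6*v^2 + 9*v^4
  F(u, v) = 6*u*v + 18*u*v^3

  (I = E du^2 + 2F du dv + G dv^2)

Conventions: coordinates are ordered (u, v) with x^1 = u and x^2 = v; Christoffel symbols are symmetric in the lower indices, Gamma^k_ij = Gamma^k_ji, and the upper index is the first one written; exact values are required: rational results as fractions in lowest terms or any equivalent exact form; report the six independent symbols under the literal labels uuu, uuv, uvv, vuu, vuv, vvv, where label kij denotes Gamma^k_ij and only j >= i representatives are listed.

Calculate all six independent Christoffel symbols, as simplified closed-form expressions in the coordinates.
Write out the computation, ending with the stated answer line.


E = 2 + 6*v^2 + 9*v^4; F = 6*u*v + 18*u*v^3; G = 1 + 36*u^2*v^2
Gamma^k_ij = (1/2) g^{kl} (d_i g_jl + d_j g_il - d_l g_ij), with g^inv = (1/(EG-F^2)) [[G, -F], [-F, E]]
first partials: E_u = 0, E_v = 12*v + 36*v^3, F_u = 6*v + 18*v^3, F_v = 6*u + 54*u*v^2, G_u = 72*u*v^2, G_v = 72*u^2*v
D = EG - F^2 = 2 + 6*v^2 + 9*v^4 + 36*u^2*v^2
expanded: Gamma^u_uu = (G E_u - 2F F_u + F E_v)/(2D), Gamma^u_uv = (G E_v - F G_u)/(2D), Gamma^u_vv = (2G F_v - G G_u - F G_v)/(2D), Gamma^v_uu = (2E F_u - E E_v - F E_u)/(2D), Gamma^v_uv = (E G_u - F E_v)/(2D), Gamma^v_vv = (E G_v - 2F F_v + F G_u)/(2D); substitute and cancel common factors

Answer: Gamma_uuu = 0, Gamma_uuv = (18*v^3 + 6*v)/(36*u^2*v^2 + 9*v^4 + 6*v^2 + 2), Gamma_uvv = (18*u*v^2 + 6*u)/(36*u^2*v^2 + 9*v^4 + 6*v^2 + 2), Gamma_vuu = 0, Gamma_vuv = 36*u*v^2/(36*u^2*v^2 + 9*v^4 + 6*v^2 + 2), Gamma_vvv = 36*u^2*v/(36*u^2*v^2 + 9*v^4 + 6*v^2 + 2)


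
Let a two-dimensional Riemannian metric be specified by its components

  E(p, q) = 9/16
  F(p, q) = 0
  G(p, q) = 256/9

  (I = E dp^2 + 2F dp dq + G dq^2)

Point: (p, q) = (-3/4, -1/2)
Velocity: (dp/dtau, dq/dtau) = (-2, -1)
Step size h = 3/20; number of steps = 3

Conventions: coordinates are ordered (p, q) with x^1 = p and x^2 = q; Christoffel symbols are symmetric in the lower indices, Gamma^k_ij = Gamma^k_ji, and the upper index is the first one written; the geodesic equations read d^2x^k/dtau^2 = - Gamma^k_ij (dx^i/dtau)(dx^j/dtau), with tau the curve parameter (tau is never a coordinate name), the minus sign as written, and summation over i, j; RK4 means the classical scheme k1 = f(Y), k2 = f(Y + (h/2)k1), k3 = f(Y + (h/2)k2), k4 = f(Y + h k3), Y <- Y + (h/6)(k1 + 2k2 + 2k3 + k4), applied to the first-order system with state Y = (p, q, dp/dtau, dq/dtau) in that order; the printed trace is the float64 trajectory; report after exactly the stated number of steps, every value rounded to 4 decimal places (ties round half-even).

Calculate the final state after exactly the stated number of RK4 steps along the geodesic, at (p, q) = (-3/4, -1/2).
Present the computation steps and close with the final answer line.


f(Y) = (dp/dtau, dq/dtau, -Gamma^p_ij Y'^i Y'^j, -Gamma^q_ij Y'^i Y'^j) with the Gammas evaluated at the stage position; h = 0.150000; intermediate values shown to 6 dp
step 0: p = -0.7500, q = -0.5000, dp/dtau = -2.0000, dq/dtau = -1.0000
step 1:
  k1: at (p, q) = (-0.750000, -0.500000), (dp/dtau, dq/dtau) = (-2.000000, -1.000000); Gamma_ppp = 0.000000, Gamma_ppq = 0.000000, Gamma_pqq = 0.000000, Gamma_qpp = 0.000000, Gamma_qpq = 0.000000, Gamma_qqq = 0.000000; k1 = (-2.000000, -1.000000, 0.000000, 0.000000)
  k2: at (p, q) = (-0.900000, -0.575000), (dp/dtau, dq/dtau) = (-2.000000, -1.000000); Gamma_ppp = 0.000000, Gamma_ppq = 0.000000, Gamma_pqq = 0.000000, Gamma_qpp = 0.000000, Gamma_qpq = 0.000000, Gamma_qqq = 0.000000; k2 = (-2.000000, -1.000000, 0.000000, 0.000000)
  k3: at (p, q) = (-0.900000, -0.575000), (dp/dtau, dq/dtau) = (-2.000000, -1.000000); Gamma_ppp = 0.000000, Gamma_ppq = 0.000000, Gamma_pqq = 0.000000, Gamma_qpp = 0.000000, Gamma_qpq = 0.000000, Gamma_qqq = 0.000000; k3 = (-2.000000, -1.000000, 0.000000, 0.000000)
  k4: at (p, q) = (-1.050000, -0.650000), (dp/dtau, dq/dtau) = (-2.000000, -1.000000); Gamma_ppp = 0.000000, Gamma_ppq = 0.000000, Gamma_pqq = 0.000000, Gamma_qpp = 0.000000, Gamma_qpq = 0.000000, Gamma_qqq = 0.000000; k4 = (-2.000000, -1.000000, 0.000000, 0.000000)
  Y <- Y + (h/6)(k1 + 2k2 + 2k3 + k4): p = -1.0500, q = -0.6500, dp/dtau = -2.0000, dq/dtau = -1.0000
step 2:
  k1: at (p, q) = (-1.050000, -0.650000), (dp/dtau, dq/dtau) = (-2.000000, -1.000000); Gamma_ppp = 0.000000, Gamma_ppq = 0.000000, Gamma_pqq = 0.000000, Gamma_qpp = 0.000000, Gamma_qpq = 0.000000, Gamma_qqq = 0.000000; k1 = (-2.000000, -1.000000, 0.000000, 0.000000)
  k2: at (p, q) = (-1.200000, -0.725000), (dp/dtau, dq/dtau) = (-2.000000, -1.000000); Gamma_ppp = 0.000000, Gamma_ppq = 0.000000, Gamma_pqq = 0.000000, Gamma_qpp = 0.000000, Gamma_qpq = 0.000000, Gamma_qqq = 0.000000; k2 = (-2.000000, -1.000000, 0.000000, 0.000000)
  k3: at (p, q) = (-1.200000, -0.725000), (dp/dtau, dq/dtau) = (-2.000000, -1.000000); Gamma_ppp = 0.000000, Gamma_ppq = 0.000000, Gamma_pqq = 0.000000, Gamma_qpp = 0.000000, Gamma_qpq = 0.000000, Gamma_qqq = 0.000000; k3 = (-2.000000, -1.000000, 0.000000, 0.000000)
  k4: at (p, q) = (-1.350000, -0.800000), (dp/dtau, dq/dtau) = (-2.000000, -1.000000); Gamma_ppp = 0.000000, Gamma_ppq = 0.000000, Gamma_pqq = 0.000000, Gamma_qpp = 0.000000, Gamma_qpq = 0.000000, Gamma_qqq = 0.000000; k4 = (-2.000000, -1.000000, 0.000000, 0.000000)
  Y <- Y + (h/6)(k1 + 2k2 + 2k3 + k4): p = -1.3500, q = -0.8000, dp/dtau = -2.0000, dq/dtau = -1.0000
step 3:
  k1: at (p, q) = (-1.350000, -0.800000), (dp/dtau, dq/dtau) = (-2.000000, -1.000000); Gamma_ppp = 0.000000, Gamma_ppq = 0.000000, Gamma_pqq = 0.000000, Gamma_qpp = 0.000000, Gamma_qpq = 0.000000, Gamma_qqq = 0.000000; k1 = (-2.000000, -1.000000, 0.000000, 0.000000)
  k2: at (p, q) = (-1.500000, -0.875000), (dp/dtau, dq/dtau) = (-2.000000, -1.000000); Gamma_ppp = 0.000000, Gamma_ppq = 0.000000, Gamma_pqq = 0.000000, Gamma_qpp = 0.000000, Gamma_qpq = 0.000000, Gamma_qqq = 0.000000; k2 = (-2.000000, -1.000000, 0.000000, 0.000000)
  k3: at (p, q) = (-1.500000, -0.875000), (dp/dtau, dq/dtau) = (-2.000000, -1.000000); Gamma_ppp = 0.000000, Gamma_ppq = 0.000000, Gamma_pqq = 0.000000, Gamma_qpp = 0.000000, Gamma_qpq = 0.000000, Gamma_qqq = 0.000000; k3 = (-2.000000, -1.000000, 0.000000, 0.000000)
  k4: at (p, q) = (-1.650000, -0.950000), (dp/dtau, dq/dtau) = (-2.000000, -1.000000); Gamma_ppp = 0.000000, Gamma_ppq = 0.000000, Gamma_pqq = 0.000000, Gamma_qpp = 0.000000, Gamma_qpq = 0.000000, Gamma_qqq = 0.000000; k4 = (-2.000000, -1.000000, 0.000000, 0.000000)
  Y <- Y + (h/6)(k1 + 2k2 + 2k3 + k4): p = -1.6500, q = -0.9500, dp/dtau = -2.0000, dq/dtau = -1.0000

Answer: p = -1.6500, q = -0.9500, dp/dtau = -2.0000, dq/dtau = -1.0000
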